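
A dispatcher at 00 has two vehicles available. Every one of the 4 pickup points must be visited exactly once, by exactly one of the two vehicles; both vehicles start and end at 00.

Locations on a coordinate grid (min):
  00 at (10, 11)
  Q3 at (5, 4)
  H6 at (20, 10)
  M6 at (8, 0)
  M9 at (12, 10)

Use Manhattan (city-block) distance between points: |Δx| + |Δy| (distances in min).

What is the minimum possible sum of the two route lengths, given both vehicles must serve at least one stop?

54 min — the smallest possible combined total.

Check every non-empty split of the stops between the two vehicles; for each half take its own optimal tour:
  {Q3} + {H6, M6, M9}: 24 + 46 = 70
  {H6} + {Q3, M6, M9}: 22 + 36 = 58
  {Q3, H6} + {M6, M9}: 44 + 30 = 74
  {M6} + {Q3, H6, M9}: 26 + 44 = 70
  {Q3, M6} + {H6, M9}: 32 + 22 = 54
  {H6, M6} + {Q3, M9}: 46 + 28 = 74
  … (7 splits in total)
Best: vehicle 1 00 → Q3 → M6 → 00 = 32; vehicle 2 00 → H6 → M9 → 00 = 22; combined 54.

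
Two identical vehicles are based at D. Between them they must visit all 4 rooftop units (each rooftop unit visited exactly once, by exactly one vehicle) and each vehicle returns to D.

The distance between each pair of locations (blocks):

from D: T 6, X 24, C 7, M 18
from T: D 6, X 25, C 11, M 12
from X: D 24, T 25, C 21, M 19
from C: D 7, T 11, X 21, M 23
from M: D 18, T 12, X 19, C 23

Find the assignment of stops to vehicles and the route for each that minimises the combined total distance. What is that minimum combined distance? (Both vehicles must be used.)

Minimum combined distance: 75 blocks.

Try each way of splitting the stops between the two vehicles (each non-empty) and, for each split, find the best tour for each vehicle:
  {T} + {X, C, M}: 12 + 65 = 77
  {X} + {T, C, M}: 48 + 48 = 96
  {T, X} + {C, M}: 55 + 48 = 103
  {C} + {T, X, M}: 14 + 61 = 75
  {T, C} + {X, M}: 24 + 61 = 85
  {X, C} + {T, M}: 52 + 36 = 88
  … (7 splits in total)
Best: vehicle 1 D → C → D = 14; vehicle 2 D → T → M → X → D = 61; combined 75.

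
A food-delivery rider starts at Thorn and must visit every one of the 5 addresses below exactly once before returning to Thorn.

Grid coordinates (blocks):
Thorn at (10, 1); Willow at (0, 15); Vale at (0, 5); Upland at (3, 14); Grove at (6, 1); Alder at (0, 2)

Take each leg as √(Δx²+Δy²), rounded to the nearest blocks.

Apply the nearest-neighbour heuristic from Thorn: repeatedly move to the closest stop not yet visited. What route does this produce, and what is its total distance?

Nearest-neighbour total = 42 blocks; route Thorn → Grove → Alder → Vale → Upland → Willow → Thorn.

At Thorn the remaining stops are Grove 4, Alder 10, Vale 11, Upland 15, Willow 17; go to Grove.
At Grove the remaining stops are Alder 6, Vale 7, Upland 13, Willow 15; go to Alder.
At Alder the remaining stops are Vale 3, Upland 12, Willow 13; go to Vale.
At Vale the remaining stops are Upland 9, Willow 10; go to Upland.
At Upland the remaining stops are Willow 3; go to Willow.
Return Willow→Thorn: 17.
Total = 4 + 6 + 3 + 9 + 3 + 17 = 42.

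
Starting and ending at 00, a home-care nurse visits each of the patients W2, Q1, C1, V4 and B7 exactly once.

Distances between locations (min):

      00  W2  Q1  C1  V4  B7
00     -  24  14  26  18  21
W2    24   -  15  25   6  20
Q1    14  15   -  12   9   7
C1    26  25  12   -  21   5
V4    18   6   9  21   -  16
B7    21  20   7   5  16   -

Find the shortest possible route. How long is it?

00 → W2 → Q1 → C1 → V4 → B7 → 00: 24+15+12+21+16+21 = 109
00 → W2 → Q1 → C1 → B7 → V4 → 00: 24+15+12+5+16+18 = 90
00 → W2 → Q1 → V4 → C1 → B7 → 00: 24+15+9+21+5+21 = 95
00 → W2 → Q1 → V4 → B7 → C1 → 00: 24+15+9+16+5+26 = 95
00 → W2 → Q1 → B7 → C1 → V4 → 00: 24+15+7+5+21+18 = 90
00 → W2 → Q1 → B7 → V4 → C1 → 00: 24+15+7+16+21+26 = 109
00 → W2 → C1 → Q1 → V4 → B7 → 00: 24+25+12+9+16+21 = 107
00 → W2 → C1 → Q1 → B7 → V4 → 00: 24+25+12+7+16+18 = 102
00 → W2 → C1 → V4 → Q1 → B7 → 00: 24+25+21+9+7+21 = 107
00 → W2 → C1 → V4 → B7 → Q1 → 00: 24+25+21+16+7+14 = 107
00 → W2 → C1 → B7 → Q1 → V4 → 00: 24+25+5+7+9+18 = 88
00 → W2 → C1 → B7 → V4 → Q1 → 00: 24+25+5+16+9+14 = 93
00 → W2 → V4 → Q1 → C1 → B7 → 00: 24+6+9+12+5+21 = 77
00 → W2 → V4 → Q1 → B7 → C1 → 00: 24+6+9+7+5+26 = 77
… (46 more)
00 → Q1 → C1 → B7 → W2 → V4 → 00: 14+12+5+20+6+18 = 75  ← best
The minimum is 75.
One optimal route: 00 → Q1 → C1 → B7 → W2 → V4 → 00 (or its reverse).

Shortest round trip = 75 min.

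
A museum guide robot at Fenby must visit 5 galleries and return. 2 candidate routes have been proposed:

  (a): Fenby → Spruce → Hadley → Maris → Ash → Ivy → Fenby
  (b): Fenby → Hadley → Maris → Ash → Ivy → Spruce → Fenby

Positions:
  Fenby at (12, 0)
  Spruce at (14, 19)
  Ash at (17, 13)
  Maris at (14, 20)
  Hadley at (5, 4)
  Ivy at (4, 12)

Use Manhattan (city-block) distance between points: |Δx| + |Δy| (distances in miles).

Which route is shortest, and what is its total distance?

98 miles — (b) is the shortest.

(a): 21 + 24 + 25 + 10 + 14 + 20 = 114
(b): 11 + 25 + 10 + 14 + 17 + 21 = 98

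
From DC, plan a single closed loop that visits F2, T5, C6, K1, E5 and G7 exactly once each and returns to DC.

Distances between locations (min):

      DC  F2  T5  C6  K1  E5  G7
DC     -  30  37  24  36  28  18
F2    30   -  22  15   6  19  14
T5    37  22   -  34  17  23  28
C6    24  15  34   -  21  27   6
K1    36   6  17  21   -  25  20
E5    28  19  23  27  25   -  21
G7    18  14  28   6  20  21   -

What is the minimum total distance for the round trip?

With 6 stops there are 6!/2 = 360 distinct round trips (a route and its reverse cost the same).
DC - F2 - T5 - C6 - K1 - E5 - G7 - DC: 30+22+34+21+25+21+18 = 171
DC - F2 - T5 - C6 - K1 - G7 - E5 - DC: 30+22+34+21+20+21+28 = 176
DC - F2 - T5 - C6 - E5 - K1 - G7 - DC: 30+22+34+27+25+20+18 = 176
DC - F2 - T5 - C6 - E5 - G7 - K1 - DC: 30+22+34+27+21+20+36 = 190
DC - F2 - T5 - C6 - G7 - K1 - E5 - DC: 30+22+34+6+20+25+28 = 165
DC - F2 - T5 - C6 - G7 - E5 - K1 - DC: 30+22+34+6+21+25+36 = 174
DC - F2 - T5 - K1 - C6 - E5 - G7 - DC: 30+22+17+21+27+21+18 = 156
DC - F2 - T5 - K1 - C6 - G7 - E5 - DC: 30+22+17+21+6+21+28 = 145
… (352 more)
DC - E5 - T5 - K1 - F2 - C6 - G7 - DC: 28+23+17+6+15+6+18 = 113  ← best
The minimum is 113.
One optimal route: DC → E5 → T5 → K1 → F2 → C6 → G7 → DC (or its reverse).

Shortest round trip = 113 min.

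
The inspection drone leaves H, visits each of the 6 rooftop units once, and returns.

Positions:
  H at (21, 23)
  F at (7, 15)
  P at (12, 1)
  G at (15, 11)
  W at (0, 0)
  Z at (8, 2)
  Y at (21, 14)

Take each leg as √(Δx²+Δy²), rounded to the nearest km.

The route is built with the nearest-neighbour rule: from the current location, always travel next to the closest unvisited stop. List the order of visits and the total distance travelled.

Nearest-neighbour total = 85 km; route H → Y → G → F → Z → P → W → H.

From H: distances to unvisited — Y=9, G=13, F=16, P=24, Z=25, W=31. Nearest is Y (9).
From Y: distances to unvisited — G=7, F=14, P=16, Z=18, W=25. Nearest is G (7).
From G: distances to unvisited — F=9, P=10, Z=11, W=19. Nearest is F (9).
From F: distances to unvisited — Z=13, P=15, W=17. Nearest is Z (13).
From Z: distances to unvisited — P=4, W=8. Nearest is P (4).
From P: distances to unvisited — W=12. Nearest is W (12).
Return W→H: 31.
Total = 9 + 7 + 9 + 13 + 4 + 12 + 31 = 85.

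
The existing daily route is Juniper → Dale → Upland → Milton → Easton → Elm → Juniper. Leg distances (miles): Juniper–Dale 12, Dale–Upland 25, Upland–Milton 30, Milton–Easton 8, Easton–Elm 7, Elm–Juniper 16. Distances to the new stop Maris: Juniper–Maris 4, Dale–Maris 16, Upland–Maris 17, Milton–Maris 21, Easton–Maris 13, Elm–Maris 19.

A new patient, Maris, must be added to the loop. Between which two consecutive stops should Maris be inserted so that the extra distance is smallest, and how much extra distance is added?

Insertion cost between consecutive stops i–j is d(i,Maris) + d(Maris,j) − d(i,j):
  between Juniper and Dale: 4 + 16 − 12 = 8
  between Dale and Upland: 16 + 17 − 25 = 8
  between Upland and Milton: 17 + 21 − 30 = 8
  between Milton and Easton: 21 + 13 − 8 = 26
  between Easton and Elm: 13 + 19 − 7 = 25
  between Elm and Juniper: 19 + 4 − 16 = 7
Cheapest insertion is between Elm and Juniper, adding 7.
New total = 98 + 7 = 105.

Adding 7 miles by placing Maris on the Elm–Juniper leg.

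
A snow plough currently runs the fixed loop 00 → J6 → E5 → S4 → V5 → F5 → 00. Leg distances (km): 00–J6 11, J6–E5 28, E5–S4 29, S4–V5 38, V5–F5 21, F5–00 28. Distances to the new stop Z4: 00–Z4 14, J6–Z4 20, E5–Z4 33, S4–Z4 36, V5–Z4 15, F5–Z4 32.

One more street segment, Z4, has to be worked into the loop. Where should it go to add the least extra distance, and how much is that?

Minimum extra distance: 13 km, inserting Z4 between S4 and V5.

Insertion cost between consecutive stops i–j is d(i,Z4) + d(Z4,j) − d(i,j):
  between 00 and J6: 14 + 20 − 11 = 23
  between J6 and E5: 20 + 33 − 28 = 25
  between E5 and S4: 33 + 36 − 29 = 40
  between S4 and V5: 36 + 15 − 38 = 13
  between V5 and F5: 15 + 32 − 21 = 26
  between F5 and 00: 32 + 14 − 28 = 18
Cheapest insertion is between S4 and V5, adding 13.
New total = 155 + 13 = 168.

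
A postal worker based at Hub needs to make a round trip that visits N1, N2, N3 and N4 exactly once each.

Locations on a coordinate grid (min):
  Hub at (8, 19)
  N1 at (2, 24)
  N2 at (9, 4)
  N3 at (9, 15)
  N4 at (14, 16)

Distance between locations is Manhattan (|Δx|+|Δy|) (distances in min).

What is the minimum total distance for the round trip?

Hub - N1 - N2 - N3 - N4 - Hub: 11+27+11+6+9 = 64
Hub - N1 - N2 - N4 - N3 - Hub: 11+27+17+6+5 = 66
Hub - N1 - N3 - N2 - N4 - Hub: 11+16+11+17+9 = 64
Hub - N1 - N3 - N4 - N2 - Hub: 11+16+6+17+16 = 66
Hub - N1 - N4 - N2 - N3 - Hub: 11+20+17+11+5 = 64
Hub - N1 - N4 - N3 - N2 - Hub: 11+20+6+11+16 = 64
Hub - N2 - N1 - N3 - N4 - Hub: 16+27+16+6+9 = 74
Hub - N2 - N1 - N4 - N3 - Hub: 16+27+20+6+5 = 74
Hub - N2 - N3 - N1 - N4 - Hub: 16+11+16+20+9 = 72
Hub - N2 - N4 - N1 - N3 - Hub: 16+17+20+16+5 = 74
Hub - N3 - N1 - N2 - N4 - Hub: 5+16+27+17+9 = 74
Hub - N3 - N2 - N1 - N4 - Hub: 5+11+27+20+9 = 72
The minimum is 64.
One optimal route: Hub → N1 → N2 → N3 → N4 → Hub (or its reverse).

64 min — the shortest possible round trip.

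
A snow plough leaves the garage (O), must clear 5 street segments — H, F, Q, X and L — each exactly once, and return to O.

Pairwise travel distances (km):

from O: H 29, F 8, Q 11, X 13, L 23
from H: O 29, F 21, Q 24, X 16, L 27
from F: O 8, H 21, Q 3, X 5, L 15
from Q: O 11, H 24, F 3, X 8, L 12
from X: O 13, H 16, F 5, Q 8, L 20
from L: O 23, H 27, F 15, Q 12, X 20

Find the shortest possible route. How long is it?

Shortest round trip = 79 km.

There are 60 distinct closed tours to check (reversals are equivalent).
O→H→F→Q→X→L→O: 29+21+3+8+20+23 = 104
O→H→F→Q→L→X→O: 29+21+3+12+20+13 = 98
O→H→F→X→Q→L→O: 29+21+5+8+12+23 = 98
O→H→F→X→L→Q→O: 29+21+5+20+12+11 = 98
O→H→F→L→Q→X→O: 29+21+15+12+8+13 = 98
O→H→F→L→X→Q→O: 29+21+15+20+8+11 = 104
O→H→Q→F→X→L→O: 29+24+3+5+20+23 = 104
O→H→Q→F→L→X→O: 29+24+3+15+20+13 = 104
O→H→Q→X→F→L→O: 29+24+8+5+15+23 = 104
O→H→Q→X→L→F→O: 29+24+8+20+15+8 = 104
O→H→Q→L→F→X→O: 29+24+12+15+5+13 = 98
O→H→Q→L→X→F→O: 29+24+12+20+5+8 = 98
O→H→X→F→Q→L→O: 29+16+5+3+12+23 = 88
O→H→X→F→L→Q→O: 29+16+5+15+12+11 = 88
… (46 more)
O→F→Q→L→H→X→O: 8+3+12+27+16+13 = 79  ← best
The minimum is 79.
One optimal route: O → F → Q → L → H → X → O (or its reverse).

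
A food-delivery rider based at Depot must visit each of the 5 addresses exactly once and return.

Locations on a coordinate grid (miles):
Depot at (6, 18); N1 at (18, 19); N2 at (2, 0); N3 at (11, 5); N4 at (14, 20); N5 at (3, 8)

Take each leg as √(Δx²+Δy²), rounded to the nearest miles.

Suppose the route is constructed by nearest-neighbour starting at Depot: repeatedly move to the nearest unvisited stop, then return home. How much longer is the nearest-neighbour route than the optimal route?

The nearest-neighbour route is 7 miles longer than optimal.

Depot: N4=8, N5=10, N1=12, N3=14, N2=18 ⇒ N4
N4: N1=4, N3=15, N5=16, N2=23 ⇒ N1
N1: N3=16, N5=19, N2=25 ⇒ N3
N3: N5=9, N2=10 ⇒ N5
N5: N2=8 ⇒ N2
NN route Depot → N4 → N1 → N3 → N5 → N2 → Depot costs 63.
Optimal: Depot → N4 → N1 → N3 → N2 → N5 → Depot costs 56 (by enumerating all 60 distinct tours).
Excess = 63 − 56 = 7.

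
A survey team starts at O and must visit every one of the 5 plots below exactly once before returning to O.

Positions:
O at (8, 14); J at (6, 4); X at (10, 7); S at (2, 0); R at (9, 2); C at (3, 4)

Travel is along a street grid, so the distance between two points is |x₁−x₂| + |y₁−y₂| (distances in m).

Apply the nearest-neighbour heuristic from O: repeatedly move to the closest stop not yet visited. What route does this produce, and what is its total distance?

From O: distances to unvisited — X=9, J=12, R=13, C=15, S=20. Nearest is X (9).
From X: distances to unvisited — R=6, J=7, C=10, S=15. Nearest is R (6).
From R: distances to unvisited — J=5, C=8, S=9. Nearest is J (5).
From J: distances to unvisited — C=3, S=8. Nearest is C (3).
From C: distances to unvisited — S=5. Nearest is S (5).
Return S→O: 20.
Total = 9 + 6 + 5 + 3 + 5 + 20 = 48.

Total distance 48 m via the nearest-neighbour route O → X → R → J → C → S → O.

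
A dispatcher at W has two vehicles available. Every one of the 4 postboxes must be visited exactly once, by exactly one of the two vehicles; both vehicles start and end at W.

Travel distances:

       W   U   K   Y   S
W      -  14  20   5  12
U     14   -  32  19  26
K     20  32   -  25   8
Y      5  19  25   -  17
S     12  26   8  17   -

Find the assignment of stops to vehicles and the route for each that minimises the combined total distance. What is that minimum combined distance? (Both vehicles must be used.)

76 — the smallest possible combined total.

Check every non-empty split of the stops between the two vehicles; for each half take its own optimal tour:
  {U} + {K, Y, S}: 28 + 50 = 78
  {K} + {U, Y, S}: 40 + 62 = 102
  {U, K} + {Y, S}: 66 + 34 = 100
  {Y} + {U, K, S}: 10 + 66 = 76
  {U, Y} + {K, S}: 38 + 40 = 78
  {K, Y} + {U, S}: 50 + 52 = 102
  … (7 splits in total)
Best: vehicle 1 W → Y → W = 10; vehicle 2 W → U → K → S → W = 66; combined 76.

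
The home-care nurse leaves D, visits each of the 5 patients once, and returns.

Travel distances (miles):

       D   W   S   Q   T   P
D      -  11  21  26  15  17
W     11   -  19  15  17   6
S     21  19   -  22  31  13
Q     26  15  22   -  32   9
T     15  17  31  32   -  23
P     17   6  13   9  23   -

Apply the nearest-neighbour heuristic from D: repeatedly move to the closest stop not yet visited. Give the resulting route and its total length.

Nearest-neighbour total = 94 miles; route D → W → P → Q → S → T → D.

At D the remaining stops are W 11, T 15, P 17, S 21, Q 26; go to W.
At W the remaining stops are P 6, Q 15, T 17, S 19; go to P.
At P the remaining stops are Q 9, S 13, T 23; go to Q.
At Q the remaining stops are S 22, T 32; go to S.
At S the remaining stops are T 31; go to T.
Return T→D: 15.
Total = 11 + 6 + 9 + 22 + 31 + 15 = 94.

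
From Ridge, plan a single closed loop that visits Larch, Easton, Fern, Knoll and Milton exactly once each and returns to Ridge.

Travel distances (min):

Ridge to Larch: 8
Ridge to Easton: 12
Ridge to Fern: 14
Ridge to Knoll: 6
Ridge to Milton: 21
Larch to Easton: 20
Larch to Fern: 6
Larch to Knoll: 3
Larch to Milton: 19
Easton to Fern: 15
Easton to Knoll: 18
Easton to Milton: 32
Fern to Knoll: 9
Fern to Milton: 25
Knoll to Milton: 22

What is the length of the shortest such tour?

Ridge → Larch → Easton → Fern → Knoll → Milton → Ridge: 8+20+15+9+22+21 = 95
Ridge → Larch → Easton → Fern → Milton → Knoll → Ridge: 8+20+15+25+22+6 = 96
Ridge → Larch → Easton → Knoll → Fern → Milton → Ridge: 8+20+18+9+25+21 = 101
Ridge → Larch → Easton → Knoll → Milton → Fern → Ridge: 8+20+18+22+25+14 = 107
Ridge → Larch → Easton → Milton → Fern → Knoll → Ridge: 8+20+32+25+9+6 = 100
Ridge → Larch → Easton → Milton → Knoll → Fern → Ridge: 8+20+32+22+9+14 = 105
Ridge → Larch → Fern → Easton → Knoll → Milton → Ridge: 8+6+15+18+22+21 = 90
Ridge → Larch → Fern → Easton → Milton → Knoll → Ridge: 8+6+15+32+22+6 = 89
Ridge → Larch → Fern → Knoll → Easton → Milton → Ridge: 8+6+9+18+32+21 = 94
Ridge → Larch → Fern → Knoll → Milton → Easton → Ridge: 8+6+9+22+32+12 = 89
Ridge → Larch → Fern → Milton → Easton → Knoll → Ridge: 8+6+25+32+18+6 = 95
Ridge → Larch → Fern → Milton → Knoll → Easton → Ridge: 8+6+25+22+18+12 = 91
Ridge → Larch → Knoll → Easton → Fern → Milton → Ridge: 8+3+18+15+25+21 = 90
Ridge → Larch → Knoll → Easton → Milton → Fern → Ridge: 8+3+18+32+25+14 = 100
… (46 more)
Ridge → Easton → Fern → Larch → Knoll → Milton → Ridge: 12+15+6+3+22+21 = 79  ← best
The minimum is 79.
One optimal route: Ridge → Easton → Fern → Larch → Knoll → Milton → Ridge (or its reverse).

Shortest round trip = 79 min.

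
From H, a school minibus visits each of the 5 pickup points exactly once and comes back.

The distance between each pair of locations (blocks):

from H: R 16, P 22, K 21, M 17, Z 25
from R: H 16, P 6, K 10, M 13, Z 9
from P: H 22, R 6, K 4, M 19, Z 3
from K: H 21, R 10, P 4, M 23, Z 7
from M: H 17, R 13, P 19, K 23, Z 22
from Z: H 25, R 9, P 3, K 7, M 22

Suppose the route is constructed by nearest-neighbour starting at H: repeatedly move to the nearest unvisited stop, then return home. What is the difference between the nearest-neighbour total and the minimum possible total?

5 blocks longer than the optimal tour.

H: R=16, M=17, K=21, P=22, Z=25 ⇒ R
R: P=6, Z=9, K=10, M=13 ⇒ P
P: Z=3, K=4, M=19 ⇒ Z
Z: K=7, M=22 ⇒ K
K: M=23 ⇒ M
NN route H → R → P → Z → K → M → H costs 72.
Optimal: H → K → P → Z → R → M → H costs 67 (by enumerating all 60 distinct tours).
Excess = 72 − 67 = 5.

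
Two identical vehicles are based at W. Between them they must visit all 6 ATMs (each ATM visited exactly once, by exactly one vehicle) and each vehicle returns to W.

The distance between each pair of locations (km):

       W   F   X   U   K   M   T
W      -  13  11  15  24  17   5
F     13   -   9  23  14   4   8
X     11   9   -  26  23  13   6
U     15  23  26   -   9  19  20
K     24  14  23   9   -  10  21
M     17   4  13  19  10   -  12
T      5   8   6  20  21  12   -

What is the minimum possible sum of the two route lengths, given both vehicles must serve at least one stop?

Minimum combined distance: 68 km.

Check every non-empty split of the stops between the two vehicles; for each half take its own optimal tour:
  {F} + {X, U, K, M, T}: 26 + 58 = 84
  {X} + {F, U, K, M, T}: 22 + 51 = 73
  {F, X} + {U, K, M, T}: 33 + 51 = 84
  {U} + {F, X, K, M, T}: 30 + 58 = 88
  {F, U} + {X, K, M, T}: 51 + 58 = 109
  {X, U} + {F, K, M, T}: 52 + 51 = 103
  … (31 splits in total)
  {F, X, U, K, M} + {T}: 58 + 10 = 68  ← best
Best: vehicle 1 W → X → F → M → K → U → W = 58; vehicle 2 W → T → W = 10; combined 68.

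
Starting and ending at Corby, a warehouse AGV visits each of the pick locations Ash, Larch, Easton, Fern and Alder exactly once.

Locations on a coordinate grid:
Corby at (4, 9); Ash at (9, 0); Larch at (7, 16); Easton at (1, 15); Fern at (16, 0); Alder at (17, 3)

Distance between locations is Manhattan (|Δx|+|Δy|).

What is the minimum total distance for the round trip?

Shortest round trip = 64.

There are 60 distinct closed tours to check (reversals are equivalent).
Corby→Ash→Larch→Easton→Fern→Alder→Corby: 14+18+7+30+4+19 = 92
Corby→Ash→Larch→Easton→Alder→Fern→Corby: 14+18+7+28+4+21 = 92
Corby→Ash→Larch→Fern→Easton→Alder→Corby: 14+18+25+30+28+19 = 134
Corby→Ash→Larch→Fern→Alder→Easton→Corby: 14+18+25+4+28+9 = 98
Corby→Ash→Larch→Alder→Easton→Fern→Corby: 14+18+23+28+30+21 = 134
Corby→Ash→Larch→Alder→Fern→Easton→Corby: 14+18+23+4+30+9 = 98
Corby→Ash→Easton→Larch→Fern→Alder→Corby: 14+23+7+25+4+19 = 92
Corby→Ash→Easton→Larch→Alder→Fern→Corby: 14+23+7+23+4+21 = 92
Corby→Ash→Easton→Fern→Larch→Alder→Corby: 14+23+30+25+23+19 = 134
Corby→Ash→Easton→Fern→Alder→Larch→Corby: 14+23+30+4+23+10 = 104
Corby→Ash→Easton→Alder→Larch→Fern→Corby: 14+23+28+23+25+21 = 134
Corby→Ash→Easton→Alder→Fern→Larch→Corby: 14+23+28+4+25+10 = 104
Corby→Ash→Fern→Larch→Easton→Alder→Corby: 14+7+25+7+28+19 = 100
Corby→Ash→Fern→Larch→Alder→Easton→Corby: 14+7+25+23+28+9 = 106
… (46 more)
Corby→Ash→Fern→Alder→Larch→Easton→Corby: 14+7+4+23+7+9 = 64  ← best
The minimum is 64.
One optimal route: Corby → Ash → Fern → Alder → Larch → Easton → Corby (or its reverse).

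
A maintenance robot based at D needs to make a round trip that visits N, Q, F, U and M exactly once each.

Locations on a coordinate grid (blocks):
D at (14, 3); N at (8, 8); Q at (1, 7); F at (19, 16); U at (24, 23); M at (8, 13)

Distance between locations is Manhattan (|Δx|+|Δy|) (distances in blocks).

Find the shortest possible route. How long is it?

There are 60 distinct closed tours to check (reversals are equivalent).
D - N - Q - F - U - M - D: 11+8+27+12+26+16 = 100
D - N - Q - F - M - U - D: 11+8+27+14+26+30 = 116
D - N - Q - U - F - M - D: 11+8+39+12+14+16 = 100
D - N - Q - U - M - F - D: 11+8+39+26+14+18 = 116
D - N - Q - M - F - U - D: 11+8+13+14+12+30 = 88
D - N - Q - M - U - F - D: 11+8+13+26+12+18 = 88
D - N - F - Q - U - M - D: 11+19+27+39+26+16 = 138
D - N - F - Q - M - U - D: 11+19+27+13+26+30 = 126
D - N - F - U - Q - M - D: 11+19+12+39+13+16 = 110
D - N - F - U - M - Q - D: 11+19+12+26+13+17 = 98
D - N - F - M - Q - U - D: 11+19+14+13+39+30 = 126
D - N - F - M - U - Q - D: 11+19+14+26+39+17 = 126
D - N - U - Q - F - M - D: 11+31+39+27+14+16 = 138
D - N - U - Q - M - F - D: 11+31+39+13+14+18 = 126
… (46 more)
D - Q - N - M - F - U - D: 17+8+5+14+12+30 = 86  ← best
The minimum is 86.
One optimal route: D → Q → N → M → F → U → D (or its reverse).

Minimum total distance: 86 blocks.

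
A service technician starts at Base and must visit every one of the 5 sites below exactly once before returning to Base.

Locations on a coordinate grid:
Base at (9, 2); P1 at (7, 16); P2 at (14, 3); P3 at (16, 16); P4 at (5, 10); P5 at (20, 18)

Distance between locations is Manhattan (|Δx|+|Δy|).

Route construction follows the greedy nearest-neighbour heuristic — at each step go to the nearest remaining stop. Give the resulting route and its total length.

From Base: distances to unvisited — P2=6, P4=12, P1=16, P3=21, P5=27. Nearest is P2 (6).
From P2: distances to unvisited — P3=15, P4=16, P1=20, P5=21. Nearest is P3 (15).
From P3: distances to unvisited — P5=6, P1=9, P4=17. Nearest is P5 (6).
From P5: distances to unvisited — P1=15, P4=23. Nearest is P1 (15).
From P1: distances to unvisited — P4=8. Nearest is P4 (8).
Return P4→Base: 12.
Total = 6 + 15 + 6 + 15 + 8 + 12 = 62.

62 along Base → P2 → P3 → P5 → P1 → P4 → Base.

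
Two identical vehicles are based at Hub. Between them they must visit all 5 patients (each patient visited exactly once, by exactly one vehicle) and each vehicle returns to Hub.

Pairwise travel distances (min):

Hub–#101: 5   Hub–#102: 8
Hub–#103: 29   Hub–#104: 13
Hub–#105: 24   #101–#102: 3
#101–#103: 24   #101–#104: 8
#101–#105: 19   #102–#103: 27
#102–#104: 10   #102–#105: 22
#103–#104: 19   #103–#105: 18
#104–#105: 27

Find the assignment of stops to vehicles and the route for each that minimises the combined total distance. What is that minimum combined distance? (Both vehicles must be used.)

89 min — the smallest possible combined total.

Try each way of splitting the stops between the two vehicles (each non-empty) and, for each split, find the best tour for each vehicle:
  {#101} + {#102, #103, #104, #105}: 10 + 79 = 89
  {#102} + {#101, #103, #104, #105}: 16 + 74 = 90
  {#101, #102} + {#103, #104, #105}: 16 + 74 = 90
  {#103} + {#101, #102, #104, #105}: 58 + 69 = 127
  {#101, #103} + {#102, #104, #105}: 58 + 69 = 127
  {#102, #103} + {#101, #104, #105}: 64 + 64 = 128
  … (15 splits in total)
Best: vehicle 1 Hub → #101 → Hub = 10; vehicle 2 Hub → #102 → #104 → #103 → #105 → Hub = 79; combined 89.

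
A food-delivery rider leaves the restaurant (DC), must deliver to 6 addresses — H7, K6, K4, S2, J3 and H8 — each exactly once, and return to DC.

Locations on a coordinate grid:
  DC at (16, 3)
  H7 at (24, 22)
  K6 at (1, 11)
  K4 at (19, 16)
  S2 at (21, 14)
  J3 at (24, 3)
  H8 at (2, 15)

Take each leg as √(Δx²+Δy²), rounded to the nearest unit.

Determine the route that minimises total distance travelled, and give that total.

With 6 stops there are 6!/2 = 360 distinct round trips (a route and its reverse cost the same).
DC-H7-K6-K4-S2-J3-H8-DC: 21+25+19+3+11+25+18 = 122
DC-H7-K6-K4-S2-H8-J3-DC: 21+25+19+3+19+25+8 = 120
DC-H7-K6-K4-J3-S2-H8-DC: 21+25+19+14+11+19+18 = 127
DC-H7-K6-K4-J3-H8-S2-DC: 21+25+19+14+25+19+12 = 135
DC-H7-K6-K4-H8-S2-J3-DC: 21+25+19+17+19+11+8 = 120
DC-H7-K6-K4-H8-J3-S2-DC: 21+25+19+17+25+11+12 = 130
DC-H7-K6-S2-K4-J3-H8-DC: 21+25+20+3+14+25+18 = 126
DC-H7-K6-S2-K4-H8-J3-DC: 21+25+20+3+17+25+8 = 119
… (352 more)
DC-K6-H8-H7-K4-S2-J3-DC: 17+4+23+8+3+11+8 = 74  ← best
The minimum is 74.
One optimal route: DC → K6 → H8 → H7 → K4 → S2 → J3 → DC (or its reverse).

Shortest round trip = 74.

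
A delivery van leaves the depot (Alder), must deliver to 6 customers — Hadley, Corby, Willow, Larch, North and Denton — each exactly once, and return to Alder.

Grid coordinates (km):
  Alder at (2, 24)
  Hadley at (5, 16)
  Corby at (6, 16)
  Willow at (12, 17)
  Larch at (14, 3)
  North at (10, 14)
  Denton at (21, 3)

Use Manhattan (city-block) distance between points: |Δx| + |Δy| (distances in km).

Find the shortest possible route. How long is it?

With 6 stops there are 6!/2 = 360 distinct round trips (a route and its reverse cost the same).
Alder → Hadley → Corby → Willow → Larch → North → Denton → Alder: 11+1+7+16+15+22+40 = 112
Alder → Hadley → Corby → Willow → Larch → Denton → North → Alder: 11+1+7+16+7+22+18 = 82
Alder → Hadley → Corby → Willow → North → Larch → Denton → Alder: 11+1+7+5+15+7+40 = 86
Alder → Hadley → Corby → Willow → North → Denton → Larch → Alder: 11+1+7+5+22+7+33 = 86
Alder → Hadley → Corby → Willow → Denton → Larch → North → Alder: 11+1+7+23+7+15+18 = 82
Alder → Hadley → Corby → Willow → Denton → North → Larch → Alder: 11+1+7+23+22+15+33 = 112
Alder → Hadley → Corby → Larch → Willow → North → Denton → Alder: 11+1+21+16+5+22+40 = 116
Alder → Hadley → Corby → Larch → Willow → Denton → North → Alder: 11+1+21+16+23+22+18 = 112
… (352 more)
Alder → Hadley → Corby → North → Larch → Denton → Willow → Alder: 11+1+6+15+7+23+17 = 80  ← best
The minimum is 80.
One optimal route: Alder → Hadley → Corby → North → Larch → Denton → Willow → Alder (or its reverse).

Shortest round trip = 80 km.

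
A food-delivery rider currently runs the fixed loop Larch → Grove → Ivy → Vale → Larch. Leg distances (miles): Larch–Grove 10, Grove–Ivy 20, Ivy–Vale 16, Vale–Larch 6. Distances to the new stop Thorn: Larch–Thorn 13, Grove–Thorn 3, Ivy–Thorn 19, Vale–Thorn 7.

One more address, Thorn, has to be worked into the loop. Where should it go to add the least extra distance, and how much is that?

Minimum extra distance: 2 miles, inserting Thorn between Grove and Ivy.

Insertion cost between consecutive stops i–j is d(i,Thorn) + d(Thorn,j) − d(i,j):
  between Larch and Grove: 13 + 3 − 10 = 6
  between Grove and Ivy: 3 + 19 − 20 = 2
  between Ivy and Vale: 19 + 7 − 16 = 10
  between Vale and Larch: 7 + 13 − 6 = 14
Cheapest insertion is between Grove and Ivy, adding 2.
New total = 52 + 2 = 54.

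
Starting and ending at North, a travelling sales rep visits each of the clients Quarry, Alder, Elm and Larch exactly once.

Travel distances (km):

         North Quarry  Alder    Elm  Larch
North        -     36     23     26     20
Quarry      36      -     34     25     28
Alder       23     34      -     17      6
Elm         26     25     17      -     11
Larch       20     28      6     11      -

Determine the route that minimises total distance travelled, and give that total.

Shortest round trip = 101 km.

There are 12 distinct closed tours to check (reversals are equivalent).
North-Quarry-Alder-Elm-Larch-North: 36+34+17+11+20 = 118
North-Quarry-Alder-Larch-Elm-North: 36+34+6+11+26 = 113
North-Quarry-Elm-Alder-Larch-North: 36+25+17+6+20 = 104
North-Quarry-Elm-Larch-Alder-North: 36+25+11+6+23 = 101
North-Quarry-Larch-Alder-Elm-North: 36+28+6+17+26 = 113
North-Quarry-Larch-Elm-Alder-North: 36+28+11+17+23 = 115
North-Alder-Quarry-Elm-Larch-North: 23+34+25+11+20 = 113
North-Alder-Quarry-Larch-Elm-North: 23+34+28+11+26 = 122
North-Alder-Elm-Quarry-Larch-North: 23+17+25+28+20 = 113
North-Alder-Larch-Quarry-Elm-North: 23+6+28+25+26 = 108
North-Elm-Quarry-Alder-Larch-North: 26+25+34+6+20 = 111
North-Elm-Alder-Quarry-Larch-North: 26+17+34+28+20 = 125
The minimum is 101.
One optimal route: North → Quarry → Elm → Larch → Alder → North (or its reverse).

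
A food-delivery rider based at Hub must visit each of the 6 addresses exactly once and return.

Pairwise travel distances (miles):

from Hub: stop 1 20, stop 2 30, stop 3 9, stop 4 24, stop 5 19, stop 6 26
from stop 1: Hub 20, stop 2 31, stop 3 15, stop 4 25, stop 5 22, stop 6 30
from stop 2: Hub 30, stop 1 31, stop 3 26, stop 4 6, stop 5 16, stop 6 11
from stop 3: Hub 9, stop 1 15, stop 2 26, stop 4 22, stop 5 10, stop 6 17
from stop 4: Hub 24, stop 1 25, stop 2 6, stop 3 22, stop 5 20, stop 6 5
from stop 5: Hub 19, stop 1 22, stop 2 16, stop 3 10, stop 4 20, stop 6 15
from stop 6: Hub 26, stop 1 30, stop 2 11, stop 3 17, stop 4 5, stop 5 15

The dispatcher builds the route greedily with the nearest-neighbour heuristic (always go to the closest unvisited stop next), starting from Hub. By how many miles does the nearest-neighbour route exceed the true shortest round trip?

1 miles longer than the optimal tour.

From Hub: stop 3=9, stop 5=19, stop 1=20, stop 4=24, stop 6=26, stop 2=30 → choose stop 3 (9).
From stop 3: stop 5=10, stop 1=15, stop 6=17, stop 4=22, stop 2=26 → choose stop 5 (10).
From stop 5: stop 6=15, stop 2=16, stop 4=20, stop 1=22 → choose stop 6 (15).
From stop 6: stop 4=5, stop 2=11, stop 1=30 → choose stop 4 (5).
From stop 4: stop 2=6, stop 1=25 → choose stop 2 (6).
From stop 2: stop 1=31 → choose stop 1 (31).
NN route Hub → stop 3 → stop 5 → stop 6 → stop 4 → stop 2 → stop 1 → Hub costs 96.
Optimal: Hub → stop 1 → stop 5 → stop 2 → stop 4 → stop 6 → stop 3 → Hub costs 95 (by enumerating all 360 distinct tours).
Excess = 96 − 95 = 1.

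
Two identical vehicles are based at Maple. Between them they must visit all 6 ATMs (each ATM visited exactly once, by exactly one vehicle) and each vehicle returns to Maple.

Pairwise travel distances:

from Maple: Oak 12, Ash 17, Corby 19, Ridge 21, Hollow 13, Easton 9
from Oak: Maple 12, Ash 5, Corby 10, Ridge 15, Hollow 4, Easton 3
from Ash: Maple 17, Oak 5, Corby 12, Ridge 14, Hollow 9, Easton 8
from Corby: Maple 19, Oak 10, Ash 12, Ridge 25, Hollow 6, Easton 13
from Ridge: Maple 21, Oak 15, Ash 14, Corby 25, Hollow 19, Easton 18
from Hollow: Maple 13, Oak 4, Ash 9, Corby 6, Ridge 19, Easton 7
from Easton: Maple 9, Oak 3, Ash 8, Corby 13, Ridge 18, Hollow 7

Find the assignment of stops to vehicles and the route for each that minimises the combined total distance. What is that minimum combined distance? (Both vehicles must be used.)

There are 2^5 − 1 = 31 ways to divide the 6 stops into two non-empty groups. For each, the best each vehicle can do is its own shortest tour through its group:
  {Oak} + {Ash, Corby, Ridge, Hollow, Easton}: 24 + 69 = 93
  {Ash} + {Oak, Corby, Ridge, Hollow, Easton}: 34 + 68 = 102
  {Oak, Ash} + {Corby, Ridge, Hollow, Easton}: 34 + 68 = 102
  {Corby} + {Oak, Ash, Ridge, Hollow, Easton}: 38 + 60 = 98
  {Oak, Corby} + {Ash, Ridge, Hollow, Easton}: 41 + 60 = 101
  {Ash, Corby} + {Oak, Ridge, Hollow, Easton}: 48 + 56 = 104
  … (31 splits in total)
  {Oak, Ash, Corby, Ridge, Hollow} + {Easton}: 69 + 18 = 87  ← best
Best: vehicle 1 Maple → Oak → Hollow → Corby → Ash → Ridge → Maple = 69; vehicle 2 Maple → Easton → Maple = 18; combined 87.

Minimum combined distance: 87.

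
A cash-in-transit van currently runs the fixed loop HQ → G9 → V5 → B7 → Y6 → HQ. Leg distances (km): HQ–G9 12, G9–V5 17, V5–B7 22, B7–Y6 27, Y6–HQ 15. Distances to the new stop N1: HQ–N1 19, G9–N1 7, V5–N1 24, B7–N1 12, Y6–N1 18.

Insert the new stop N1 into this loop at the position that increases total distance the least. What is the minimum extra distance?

Adding 3 km by placing N1 on the B7–Y6 leg.

Insertion cost between consecutive stops i–j is d(i,N1) + d(N1,j) − d(i,j):
  between HQ and G9: 19 + 7 − 12 = 14
  between G9 and V5: 7 + 24 − 17 = 14
  between V5 and B7: 24 + 12 − 22 = 14
  between B7 and Y6: 12 + 18 − 27 = 3
  between Y6 and HQ: 18 + 19 − 15 = 22
Cheapest insertion is between B7 and Y6, adding 3.
New total = 93 + 3 = 96.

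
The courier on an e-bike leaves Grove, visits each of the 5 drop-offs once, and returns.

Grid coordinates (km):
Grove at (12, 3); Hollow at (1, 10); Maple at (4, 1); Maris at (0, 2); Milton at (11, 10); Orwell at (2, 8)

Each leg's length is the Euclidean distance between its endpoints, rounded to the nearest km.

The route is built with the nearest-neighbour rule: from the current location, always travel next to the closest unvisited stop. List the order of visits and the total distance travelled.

From Grove: distances to unvisited — Milton=7, Maple=8, Orwell=11, Maris=12, Hollow=13. Nearest is Milton (7).
From Milton: distances to unvisited — Orwell=9, Hollow=10, Maple=11, Maris=14. Nearest is Orwell (9).
From Orwell: distances to unvisited — Hollow=2, Maris=6, Maple=7. Nearest is Hollow (2).
From Hollow: distances to unvisited — Maris=8, Maple=9. Nearest is Maris (8).
From Maris: distances to unvisited — Maple=4. Nearest is Maple (4).
Return Maple→Grove: 8.
Total = 7 + 9 + 2 + 8 + 4 + 8 = 38.

Nearest-neighbour total = 38 km; route Grove → Milton → Orwell → Hollow → Maris → Maple → Grove.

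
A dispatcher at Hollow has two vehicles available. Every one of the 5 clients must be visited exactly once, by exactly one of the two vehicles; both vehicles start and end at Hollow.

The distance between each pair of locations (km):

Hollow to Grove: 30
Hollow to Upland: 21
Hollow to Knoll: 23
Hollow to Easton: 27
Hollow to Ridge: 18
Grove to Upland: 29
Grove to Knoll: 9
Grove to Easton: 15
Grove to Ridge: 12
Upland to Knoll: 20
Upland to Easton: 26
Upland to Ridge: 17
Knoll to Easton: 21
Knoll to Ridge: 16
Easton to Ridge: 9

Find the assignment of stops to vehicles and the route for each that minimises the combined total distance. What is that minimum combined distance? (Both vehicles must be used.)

Check every non-empty split of the stops between the two vehicles; for each half take its own optimal tour:
  {Grove} + {Upland, Knoll, Easton, Ridge}: 60 + 89 = 149
  {Upland} + {Grove, Knoll, Easton, Ridge}: 42 + 74 = 116
  {Grove, Upland} + {Knoll, Easton, Ridge}: 80 + 71 = 151
  {Knoll} + {Grove, Upland, Easton, Ridge}: 46 + 92 = 138
  {Grove, Knoll} + {Upland, Easton, Ridge}: 62 + 74 = 136
  {Upland, Knoll} + {Grove, Easton, Ridge}: 64 + 72 = 136
  … (15 splits in total)
Best: vehicle 1 Hollow → Upland → Hollow = 42; vehicle 2 Hollow → Knoll → Grove → Easton → Ridge → Hollow = 74; combined 116.

Minimum combined distance: 116 km.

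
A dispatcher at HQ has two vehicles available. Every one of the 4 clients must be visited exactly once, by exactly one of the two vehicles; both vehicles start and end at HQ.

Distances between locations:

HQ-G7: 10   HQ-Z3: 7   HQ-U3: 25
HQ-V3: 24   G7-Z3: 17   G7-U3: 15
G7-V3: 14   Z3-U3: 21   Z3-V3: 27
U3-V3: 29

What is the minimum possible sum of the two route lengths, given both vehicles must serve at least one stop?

Minimum combined distance: 92.

There are 2^3 − 1 = 7 ways to divide the 4 stops into two non-empty groups. For each, the best each vehicle can do is its own shortest tour through its group:
  {G7} + {Z3, U3, V3}: 20 + 81 = 101
  {Z3} + {G7, U3, V3}: 14 + 78 = 92
  {G7, Z3} + {U3, V3}: 34 + 78 = 112
  {U3} + {G7, Z3, V3}: 50 + 58 = 108
  {G7, U3} + {Z3, V3}: 50 + 58 = 108
  {Z3, U3} + {G7, V3}: 53 + 48 = 101
  … (7 splits in total)
Best: vehicle 1 HQ → Z3 → HQ = 14; vehicle 2 HQ → G7 → U3 → V3 → HQ = 78; combined 92.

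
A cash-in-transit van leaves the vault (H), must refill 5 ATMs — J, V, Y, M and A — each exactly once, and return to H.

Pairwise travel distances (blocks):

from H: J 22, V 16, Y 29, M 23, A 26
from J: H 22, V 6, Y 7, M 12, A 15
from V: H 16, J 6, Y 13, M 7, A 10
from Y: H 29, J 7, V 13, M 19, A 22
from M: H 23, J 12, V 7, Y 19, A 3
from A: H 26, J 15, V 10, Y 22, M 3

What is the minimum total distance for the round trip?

Shortest round trip = 77 blocks.

With 5 stops there are 5!/2 = 60 distinct round trips (a route and its reverse cost the same).
H → J → V → Y → M → A → H: 22+6+13+19+3+26 = 89
H → J → V → Y → A → M → H: 22+6+13+22+3+23 = 89
H → J → V → M → Y → A → H: 22+6+7+19+22+26 = 102
H → J → V → M → A → Y → H: 22+6+7+3+22+29 = 89
H → J → V → A → Y → M → H: 22+6+10+22+19+23 = 102
H → J → V → A → M → Y → H: 22+6+10+3+19+29 = 89
H → J → Y → V → M → A → H: 22+7+13+7+3+26 = 78
H → J → Y → V → A → M → H: 22+7+13+10+3+23 = 78
H → J → Y → M → V → A → H: 22+7+19+7+10+26 = 91
H → J → Y → M → A → V → H: 22+7+19+3+10+16 = 77
H → J → Y → A → V → M → H: 22+7+22+10+7+23 = 91
H → J → Y → A → M → V → H: 22+7+22+3+7+16 = 77
H → J → M → V → Y → A → H: 22+12+7+13+22+26 = 102
H → J → M → V → A → Y → H: 22+12+7+10+22+29 = 102
… (46 more)
The minimum is 77.
One optimal route: H → J → Y → M → A → V → H (or its reverse).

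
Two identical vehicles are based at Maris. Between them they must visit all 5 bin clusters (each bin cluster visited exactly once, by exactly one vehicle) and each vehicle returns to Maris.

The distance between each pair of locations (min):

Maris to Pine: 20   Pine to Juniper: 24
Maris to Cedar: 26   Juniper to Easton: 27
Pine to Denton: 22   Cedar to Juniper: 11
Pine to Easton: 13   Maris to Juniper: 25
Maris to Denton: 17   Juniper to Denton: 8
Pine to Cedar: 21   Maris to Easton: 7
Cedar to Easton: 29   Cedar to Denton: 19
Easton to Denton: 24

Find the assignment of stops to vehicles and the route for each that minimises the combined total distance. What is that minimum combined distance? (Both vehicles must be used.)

Check every non-empty split of the stops between the two vehicles; for each half take its own optimal tour:
  {Pine} + {Cedar, Juniper, Easton, Denton}: 40 + 72 = 112
  {Cedar} + {Pine, Juniper, Easton, Denton}: 52 + 69 = 121
  {Pine, Cedar} + {Juniper, Easton, Denton}: 67 + 59 = 126
  {Juniper} + {Pine, Cedar, Easton, Denton}: 50 + 77 = 127
  {Pine, Juniper} + {Cedar, Easton, Denton}: 69 + 72 = 141
  {Cedar, Juniper} + {Pine, Easton, Denton}: 62 + 59 = 121
  … (15 splits in total)
  {Easton} + {Pine, Cedar, Juniper, Denton}: 14 + 77 = 91  ← best
Best: vehicle 1 Maris → Easton → Maris = 14; vehicle 2 Maris → Pine → Cedar → Juniper → Denton → Maris = 77; combined 91.

91 min — the smallest possible combined total.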